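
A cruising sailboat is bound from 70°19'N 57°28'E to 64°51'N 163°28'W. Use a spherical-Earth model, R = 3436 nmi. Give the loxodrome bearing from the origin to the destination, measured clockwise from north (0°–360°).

Δψ = ln[tan(π/4+φ₂/2)/tan(π/4+φ₁/2)] = -0.2514
Δλ = +2.4272 rad (taken the short way round)
course = atan2(Δλ, Δψ) = 95.91°

95.9°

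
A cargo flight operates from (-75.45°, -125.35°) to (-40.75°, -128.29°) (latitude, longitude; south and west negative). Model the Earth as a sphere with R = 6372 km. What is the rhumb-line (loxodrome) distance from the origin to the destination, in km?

3862 km

Δψ = ln[tan(π/4+φ₂/2)/tan(π/4+φ₁/2)] = +1.2783;  Δφ = +0.6056 rad,  Δλ = -0.0513 rad
q = Δφ/Δψ = 0.4738
d = R·√(Δφ² + q²Δλ²) = 6372·0.60612 = 3862 km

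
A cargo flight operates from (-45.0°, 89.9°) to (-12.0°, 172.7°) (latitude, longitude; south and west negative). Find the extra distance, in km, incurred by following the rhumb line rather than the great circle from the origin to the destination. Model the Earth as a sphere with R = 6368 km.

Great circle: cos σ = sin φ₁ sin φ₂ + cos φ₁ cos φ₂ cos Δλ,  σ = 1.3349 rad → d_gc = 8500.7 km
Rhumb line: Δψ = +0.6704, q = Δφ/Δψ = 0.8591, d_rh = R√(Δφ²+q²Δλ²) = 8715.7 km
Excess = 8715.7 − 8500.7 = 215.0 ≈ 215 km

215 km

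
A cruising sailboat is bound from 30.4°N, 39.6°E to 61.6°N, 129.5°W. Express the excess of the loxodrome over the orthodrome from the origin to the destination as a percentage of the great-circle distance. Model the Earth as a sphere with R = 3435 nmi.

Great circle: σ = 1.5285 rad → d_gc = Rσ = 5250.3 nmi
Rhumb: Δφ = +0.5445, Δλ = -2.9514, Δψ = +0.8168, q = Δφ/Δψ = 0.6667 → d_rh = R√(Δφ²+q²Δλ²) = 7012.5 nmi
Excess = (7012.5 − 5250.3) / 5250.3 = 1762.2 / 5250.3 = 33.56% ≈ 33.6%

33.6%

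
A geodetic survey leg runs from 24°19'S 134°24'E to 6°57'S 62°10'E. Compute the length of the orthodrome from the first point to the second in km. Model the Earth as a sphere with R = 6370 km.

7892 km

Haversine: a = sin²(Δφ/2)+cos φ₁ cos φ₂ sin²(Δλ/2) = 0.33707;  σ = 2·atan2(√a,√(1−a))
σ = 70.983° → d = Rσ = 6370·1.23888 = 7892 km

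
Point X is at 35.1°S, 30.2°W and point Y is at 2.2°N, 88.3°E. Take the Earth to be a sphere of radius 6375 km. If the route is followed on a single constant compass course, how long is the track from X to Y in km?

13056 km

Δψ = ln[tan(π/4+φ₂/2)/tan(π/4+φ₁/2)] = +0.6934;  Δφ = +0.6510 rad,  Δλ = +2.0682 rad
q = Δφ/Δψ = 0.9389
d = R·√(Δφ² + q²Δλ²) = 6375·2.04806 = 13056 km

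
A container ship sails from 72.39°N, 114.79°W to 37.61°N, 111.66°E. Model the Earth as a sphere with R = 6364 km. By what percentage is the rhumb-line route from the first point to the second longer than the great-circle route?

19.8%

Great circle: σ = 1.1411 rad → d_gc = Rσ = 7262.2 km
Rhumb: Δφ = -0.6070, Δλ = -2.3309, Δψ = -1.1556, q = Δφ/Δψ = 0.5253 → d_rh = R√(Δφ²+q²Δλ²) = 8697.0 km
Excess = (8697.0 − 7262.2) / 7262.2 = 1434.8 / 7262.2 = 19.76% ≈ 19.8%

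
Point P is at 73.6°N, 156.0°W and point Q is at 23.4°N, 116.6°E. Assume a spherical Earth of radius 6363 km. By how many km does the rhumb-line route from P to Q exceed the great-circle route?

Great circle: cos σ = sin φ₁ sin φ₂ + cos φ₁ cos φ₂ cos Δλ,  σ = 1.1672 rad → d_gc = 7426.8 km
Rhumb line: Δψ = -1.5170, q = Δφ/Δψ = 0.5776, d_rh = R√(Δφ²+q²Δλ²) = 7906.2 km
Excess = 7906.2 − 7426.8 = 479.4 ≈ 479 km

479 km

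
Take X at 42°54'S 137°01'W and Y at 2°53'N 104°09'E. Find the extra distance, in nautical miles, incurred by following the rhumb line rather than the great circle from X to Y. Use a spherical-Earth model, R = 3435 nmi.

Great circle: cos σ = sin φ₁ sin φ₂ + cos φ₁ cos φ₂ cos Δλ,  σ = 1.9683 rad → d_gc = 6760.9 nmi
Rhumb line: Δψ = +0.8808, q = Δφ/Δψ = 0.9072, d_rh = R√(Δφ²+q²Δλ²) = 7021.9 nmi
Excess = 7021.9 − 6760.9 = 261.0 ≈ 261 nmi

261 nmi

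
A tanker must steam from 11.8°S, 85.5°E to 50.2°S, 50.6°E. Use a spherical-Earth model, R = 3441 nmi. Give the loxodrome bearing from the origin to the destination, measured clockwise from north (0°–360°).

Meridional parts: M(φ₁)=-0.2074, M(φ₂)=-1.0161 → ΔM = -0.8087;  Δλ = -0.6091 rad
tan C = Δλ / ΔM = +0.7532 → C = 216.99°

217.0°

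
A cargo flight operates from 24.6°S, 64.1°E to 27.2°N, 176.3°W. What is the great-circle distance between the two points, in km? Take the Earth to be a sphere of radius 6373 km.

14030 km

cos σ = sin φ₁ sin φ₂ + cos φ₁ cos φ₂ cos Δλ
      = sin(-24.60°)sin(27.20°) + cos(-24.60°)cos(27.20°)cos(119.60°) = -0.5897
σ = 126.138° → d = Rσ = 6373·2.20152 = 14030 km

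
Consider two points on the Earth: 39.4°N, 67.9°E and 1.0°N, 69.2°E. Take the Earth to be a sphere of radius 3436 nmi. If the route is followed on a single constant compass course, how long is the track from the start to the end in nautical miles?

2304 nmi

Δψ = ln[tan(π/4+φ₂/2)/tan(π/4+φ₁/2)] = -0.7318;  Δφ = -0.6702 rad,  Δλ = +0.0227 rad
q = Δφ/Δψ = 0.9158
d = R·√(Δφ² + q²Δλ²) = 3436·0.67053 = 2304 nmi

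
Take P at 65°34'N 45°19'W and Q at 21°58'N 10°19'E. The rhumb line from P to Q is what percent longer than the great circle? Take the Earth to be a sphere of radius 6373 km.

Great circle: σ = 0.9799 rad → d_gc = Rσ = 6244.9 km
Rhumb: Δφ = -0.7610, Δλ = +0.9710, Δψ = -1.1370, q = Δφ/Δψ = 0.6693 → d_rh = R√(Δφ²+q²Δλ²) = 6377.5 km
Excess = (6377.5 − 6244.9) / 6244.9 = 132.6 / 6244.9 = 2.12% ≈ 2.1%

2.1%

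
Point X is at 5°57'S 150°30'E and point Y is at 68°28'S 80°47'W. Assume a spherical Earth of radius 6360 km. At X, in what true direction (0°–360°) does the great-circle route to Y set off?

163.2°

N = sin Δλ·cos φ₂ = +0.2864;  D = cos φ₁ sin φ₂ − sin φ₁ cos φ₂ cos Δλ = -0.9490
initial course = atan2(N, D) = 163.21°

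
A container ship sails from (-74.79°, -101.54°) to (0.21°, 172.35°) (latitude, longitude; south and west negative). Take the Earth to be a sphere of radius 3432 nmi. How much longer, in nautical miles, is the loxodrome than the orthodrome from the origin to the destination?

Great circle: cos σ = sin φ₁ sin φ₂ + cos φ₁ cos φ₂ cos Δλ,  σ = 1.5565 rad → d_gc = 5342.0 nmi
Rhumb line: Δψ = +2.0172, q = Δφ/Δψ = 0.6489, d_rh = R√(Δφ²+q²Δλ²) = 5602.3 nmi
Excess = 5602.3 − 5342.0 = 260.3 ≈ 260 nmi

260 nmi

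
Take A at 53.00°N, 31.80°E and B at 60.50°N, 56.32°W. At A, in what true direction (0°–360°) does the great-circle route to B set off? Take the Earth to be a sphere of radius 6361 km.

316.1°

N = sin Δλ·cos φ₂ = -0.4922;  D = cos φ₁ sin φ₂ − sin φ₁ cos φ₂ cos Δλ = +0.5109
initial course = atan2(N, D) = 316.07°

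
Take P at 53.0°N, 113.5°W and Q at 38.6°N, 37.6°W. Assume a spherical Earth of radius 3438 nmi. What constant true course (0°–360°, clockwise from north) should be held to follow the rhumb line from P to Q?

Δψ = ln[tan(π/4+φ₂/2)/tan(π/4+φ₁/2)] = -0.3635
Δλ = +1.3247 rad (taken the short way round)
course = atan2(Δλ, Δψ) = 105.34°

105.3°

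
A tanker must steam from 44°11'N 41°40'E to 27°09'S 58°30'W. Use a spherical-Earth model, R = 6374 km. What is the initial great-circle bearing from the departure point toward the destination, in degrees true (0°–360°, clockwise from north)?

θ = atan2( sin Δλ·cos φ₂ ,  cos φ₁ sin φ₂ − sin φ₁ cos φ₂ cos Δλ )
  = atan2(-0.8758, -0.2178) = 256.04°

256.0°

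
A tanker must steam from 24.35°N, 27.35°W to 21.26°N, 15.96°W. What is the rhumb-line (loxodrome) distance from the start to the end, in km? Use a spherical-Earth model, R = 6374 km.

Rhumb course C = atan2(Δλ, Δψ) with Δψ = ln[tan(π/4+φ₂/2)/tan(π/4+φ₁/2)] = -0.0585, Δλ = +0.1988 → C = 106.40°
d = R·|Δφ| / |cos C| = 6374·0.05393 / 0.28237 = 1217 km

1217 km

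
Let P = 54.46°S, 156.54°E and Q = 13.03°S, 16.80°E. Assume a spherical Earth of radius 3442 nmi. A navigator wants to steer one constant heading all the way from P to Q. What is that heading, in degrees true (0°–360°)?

Δψ = ln[tan(π/4+φ₂/2)/tan(π/4+φ₁/2)] = +0.9085
Δλ = -2.4389 rad (taken the short way round)
course = atan2(Δλ, Δψ) = 290.43°

290.4°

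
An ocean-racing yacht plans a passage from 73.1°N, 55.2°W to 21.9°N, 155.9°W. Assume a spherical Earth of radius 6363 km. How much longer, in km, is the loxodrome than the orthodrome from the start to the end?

698 km

Great circle: cos σ = sin φ₁ sin φ₂ + cos φ₁ cos φ₂ cos Δλ,  σ = 1.2590 rad → d_gc = 8010.8 km
Rhumb line: Δψ = -1.5149, q = Δφ/Δψ = 0.5899, d_rh = R√(Δφ²+q²Δλ²) = 8709.2 km
Excess = 8709.2 − 8010.8 = 698.4 ≈ 698 km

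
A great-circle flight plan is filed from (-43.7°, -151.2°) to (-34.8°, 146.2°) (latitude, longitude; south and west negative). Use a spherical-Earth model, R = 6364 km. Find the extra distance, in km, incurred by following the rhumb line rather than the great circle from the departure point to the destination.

Great circle: cos σ = sin φ₁ sin φ₂ + cos φ₁ cos φ₂ cos Δλ,  σ = 0.8400 rad → d_gc = 5345.4 km
Rhumb line: Δψ = +0.2011, q = Δφ/Δψ = 0.7726, d_rh = R√(Δφ²+q²Δλ²) = 5462.0 km
Excess = 5462.0 − 5345.4 = 116.6 ≈ 117 km

117 km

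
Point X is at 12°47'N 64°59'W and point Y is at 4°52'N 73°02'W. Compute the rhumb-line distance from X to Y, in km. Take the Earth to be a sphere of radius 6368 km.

Rhumb course C = atan2(Δλ, Δψ) with Δψ = ln[tan(π/4+φ₂/2)/tan(π/4+φ₁/2)] = -0.1399, Δλ = -0.1405 → C = 225.11°
d = R·|Δφ| / |cos C| = 6368·0.13817 / 0.70571 = 1247 km

1247 km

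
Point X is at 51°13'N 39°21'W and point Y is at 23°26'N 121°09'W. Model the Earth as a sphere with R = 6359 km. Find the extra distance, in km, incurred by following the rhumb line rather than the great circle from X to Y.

280 km

Great circle: cos σ = sin φ₁ sin φ₂ + cos φ₁ cos φ₂ cos Δλ,  σ = 1.1680 rad → d_gc = 7427.5 km
Rhumb line: Δψ = -0.6233, q = Δφ/Δψ = 0.7780, d_rh = R√(Δφ²+q²Δλ²) = 7707.2 km
Excess = 7707.2 − 7427.5 = 279.7 ≈ 280 km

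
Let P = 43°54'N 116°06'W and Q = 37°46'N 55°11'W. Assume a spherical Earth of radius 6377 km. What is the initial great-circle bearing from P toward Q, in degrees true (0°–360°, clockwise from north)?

75.8°

θ = atan2( sin Δλ·cos φ₂ ,  cos φ₁ sin φ₂ − sin φ₁ cos φ₂ cos Δλ )
  = atan2(+0.6908, +0.1749) = 75.80°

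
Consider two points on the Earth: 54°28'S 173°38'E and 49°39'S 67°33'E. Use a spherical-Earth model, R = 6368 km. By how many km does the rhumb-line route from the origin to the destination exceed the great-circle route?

Great circle: cos σ = sin φ₁ sin φ₂ + cos φ₁ cos φ₂ cos Δλ,  σ = 1.0287 rad → d_gc = 6550.7 km
Rhumb line: Δψ = +0.1369, q = Δφ/Δψ = 0.6141, d_rh = R√(Δφ²+q²Δλ²) = 7260.0 km
Excess = 7260.0 − 6550.7 = 709.3 ≈ 709 km

709 km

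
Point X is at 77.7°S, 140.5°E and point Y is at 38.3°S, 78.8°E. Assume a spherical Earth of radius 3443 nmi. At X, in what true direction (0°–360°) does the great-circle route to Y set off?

288.5°

θ = atan2( sin Δλ·cos φ₂ ,  cos φ₁ sin φ₂ − sin φ₁ cos φ₂ cos Δλ )
  = atan2(-0.6910, +0.2315) = 288.52°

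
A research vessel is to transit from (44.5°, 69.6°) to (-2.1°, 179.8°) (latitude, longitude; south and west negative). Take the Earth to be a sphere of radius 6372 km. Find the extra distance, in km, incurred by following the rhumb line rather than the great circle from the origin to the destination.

401 km

Great circle: cos σ = sin φ₁ sin φ₂ + cos φ₁ cos φ₂ cos Δλ,  σ = 1.8461 rad → d_gc = 11763.1 km
Rhumb line: Δψ = -0.9057, q = Δφ/Δψ = 0.8980, d_rh = R√(Δφ²+q²Δλ²) = 12164.3 km
Excess = 12164.3 − 11763.1 = 401.2 ≈ 401 km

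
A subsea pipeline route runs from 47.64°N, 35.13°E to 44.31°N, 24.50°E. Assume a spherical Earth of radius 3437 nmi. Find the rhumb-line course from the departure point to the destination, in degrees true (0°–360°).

245.7°

Δψ = ln[tan(π/4+φ₂/2)/tan(π/4+φ₁/2)] = -0.0837
Δλ = -0.1855 rad (taken the short way round)
course = atan2(Δλ, Δψ) = 245.73°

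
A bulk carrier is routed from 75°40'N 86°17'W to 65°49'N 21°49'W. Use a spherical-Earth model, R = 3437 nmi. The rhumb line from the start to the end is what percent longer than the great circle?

Great circle: σ = 0.3830 rad → d_gc = Rσ = 1316.3 nmi
Rhumb: Δφ = -0.1719, Δλ = +1.1252, Δψ = -0.5328, q = Δφ/Δψ = 0.3226 → d_rh = R√(Δφ²+q²Δλ²) = 1380.5 nmi
Excess = (1380.5 − 1316.3) / 1316.3 = 64.2 / 1316.3 = 4.88% ≈ 4.9%

4.9%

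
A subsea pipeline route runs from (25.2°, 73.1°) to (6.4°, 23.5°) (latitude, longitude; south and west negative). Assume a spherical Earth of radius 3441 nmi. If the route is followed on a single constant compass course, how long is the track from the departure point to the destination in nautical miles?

3067 nmi

Rhumb course C = atan2(Δλ, Δψ) with Δψ = ln[tan(π/4+φ₂/2)/tan(π/4+φ₁/2)] = -0.3428, Δλ = -0.8657 → C = 248.40°
d = R·|Δφ| / |cos C| = 3441·0.32812 / 0.36817 = 3067 nmi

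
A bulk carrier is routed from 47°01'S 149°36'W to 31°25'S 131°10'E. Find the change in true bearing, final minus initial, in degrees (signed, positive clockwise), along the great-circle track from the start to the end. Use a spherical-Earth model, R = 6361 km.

+55.7°

At departure: θ₁ = atan2(sin Δλ cos φ₂, cos φ₁ sin φ₂ − sin φ₁ cos φ₂ cos Δλ) = 254.10°
At arrival: θ₂ = atan2(sin Δλ cos φ₁, −cos φ₂ sin φ₁ + sin φ₂ cos φ₁ cos Δλ) = 309.79°
Δθ = θ₂ − θ₁ = +55.7°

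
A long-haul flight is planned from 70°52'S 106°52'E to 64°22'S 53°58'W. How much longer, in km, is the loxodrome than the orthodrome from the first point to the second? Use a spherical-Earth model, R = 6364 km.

Great circle: cos σ = sin φ₁ sin φ₂ + cos φ₁ cos φ₂ cos Δλ,  σ = 0.7701 rad → d_gc = 4900.9 km
Rhumb line: Δψ = +0.3000, q = Δφ/Δψ = 0.3782, d_rh = R√(Δφ²+q²Δλ²) = 6794.2 km
Excess = 6794.2 − 4900.9 = 1893.3 ≈ 1893 km

1893 km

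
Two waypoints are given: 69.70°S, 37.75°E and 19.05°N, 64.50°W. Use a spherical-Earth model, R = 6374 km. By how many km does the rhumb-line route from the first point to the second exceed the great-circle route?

598 km

Great circle: cos σ = sin φ₁ sin φ₂ + cos φ₁ cos φ₂ cos Δλ,  σ = 1.9559 rad → d_gc = 12467.2 km
Rhumb line: Δψ = +2.0590, q = Δφ/Δψ = 0.7523, d_rh = R√(Δφ²+q²Δλ²) = 13065.6 km
Excess = 13065.6 − 12467.2 = 598.4 ≈ 598 km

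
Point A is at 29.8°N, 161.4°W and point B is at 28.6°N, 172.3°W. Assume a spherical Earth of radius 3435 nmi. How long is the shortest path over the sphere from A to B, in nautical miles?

Haversine: a = sin²(Δφ/2)+cos φ₁ cos φ₂ sin²(Δλ/2) = 0.00698;  σ = 2·atan2(√a,√(1−a))
σ = 9.586° → d = Rσ = 3435·0.16732 = 575 nmi

575 nmi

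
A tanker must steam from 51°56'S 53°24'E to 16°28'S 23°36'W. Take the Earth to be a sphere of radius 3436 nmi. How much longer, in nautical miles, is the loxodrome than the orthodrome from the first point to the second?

Great circle: cos σ = sin φ₁ sin φ₂ + cos φ₁ cos φ₂ cos Δλ,  σ = 1.2066 rad → d_gc = 4145.96 nmi
Rhumb line: Δψ = +0.7728, q = Δφ/Δψ = 0.8010, d_rh = R√(Δφ²+q²Δλ²) = 4266.51 nmi
Excess = 4266.51 − 4145.96 = 120.55 ≈ 121 nmi

121 nmi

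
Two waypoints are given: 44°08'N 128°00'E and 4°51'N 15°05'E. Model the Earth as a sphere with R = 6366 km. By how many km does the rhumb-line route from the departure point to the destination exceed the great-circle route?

Great circle: cos σ = sin φ₁ sin φ₂ + cos φ₁ cos φ₂ cos Δλ,  σ = 1.7922 rad → d_gc = 11409.2 km
Rhumb line: Δψ = -0.7754, q = Δφ/Δψ = 0.8842, d_rh = R√(Δφ²+q²Δλ²) = 11921.2 km
Excess = 11921.2 − 11409.2 = 512.0 ≈ 512 km

512 km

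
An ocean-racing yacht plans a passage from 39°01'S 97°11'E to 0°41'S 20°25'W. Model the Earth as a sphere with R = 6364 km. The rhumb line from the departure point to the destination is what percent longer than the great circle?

Great circle: σ = 1.9310 rad → d_gc = Rσ = 12288.6 km
Rhumb: Δφ = +0.6690, Δλ = -2.0525, Δψ = +0.7287, q = Δφ/Δψ = 0.9181 → d_rh = R√(Δφ²+q²Δλ²) = 12725.6 km
Excess = (12725.6 − 12288.6) / 12288.6 = 437.0 / 12288.6 = 3.56% ≈ 3.6%

3.6%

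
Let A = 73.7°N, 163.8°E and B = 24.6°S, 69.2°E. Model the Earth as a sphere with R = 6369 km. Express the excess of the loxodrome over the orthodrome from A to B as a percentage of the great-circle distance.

Great circle: σ = 2.0043 rad → d_gc = Rσ = 12765.1 km
Rhumb: Δφ = -1.7157, Δλ = -1.6511, Δψ = -2.3866, q = Δφ/Δψ = 0.7189 → d_rh = R√(Δφ²+q²Δλ²) = 13287.0 km
Excess = (13287.0 − 12765.1) / 12765.1 = 521.9 / 12765.1 = 4.09% ≈ 4.1%

4.1%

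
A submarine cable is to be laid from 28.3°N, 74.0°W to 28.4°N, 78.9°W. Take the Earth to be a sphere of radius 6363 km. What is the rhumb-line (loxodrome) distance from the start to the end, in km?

Δψ = ln[tan(π/4+φ₂/2)/tan(π/4+φ₁/2)] = +0.0020;  Δφ = +0.0017 rad,  Δλ = -0.0855 rad
q = Δφ/Δψ = 0.8801
d = R·√(Δφ² + q²Δλ²) = 6363·0.07528 = 479 km

479 km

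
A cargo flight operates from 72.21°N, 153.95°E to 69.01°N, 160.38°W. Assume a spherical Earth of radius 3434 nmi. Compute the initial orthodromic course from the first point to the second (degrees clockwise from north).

θ = atan2( sin Δλ·cos φ₂ ,  cos φ₁ sin φ₂ − sin φ₁ cos φ₂ cos Δλ )
  = atan2(+0.2562, +0.0469) = 79.62°

79.6°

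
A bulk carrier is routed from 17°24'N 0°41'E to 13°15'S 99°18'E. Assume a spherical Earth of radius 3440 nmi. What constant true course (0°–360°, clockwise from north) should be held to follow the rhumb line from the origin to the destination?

107.5°

Meridional parts: M(φ₁)=+0.3085, M(φ₂)=-0.2333 → ΔM = -0.5418;  Δλ = +1.7212 rad
tan C = Δλ / ΔM = -3.1767 → C = 107.47°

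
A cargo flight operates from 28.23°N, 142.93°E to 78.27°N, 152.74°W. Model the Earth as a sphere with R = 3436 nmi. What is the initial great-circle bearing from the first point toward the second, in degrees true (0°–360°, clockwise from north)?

12.6°

θ = atan2( sin Δλ·cos φ₂ ,  cos φ₁ sin φ₂ − sin φ₁ cos φ₂ cos Δλ )
  = atan2(+0.1832, +0.8210) = 12.58°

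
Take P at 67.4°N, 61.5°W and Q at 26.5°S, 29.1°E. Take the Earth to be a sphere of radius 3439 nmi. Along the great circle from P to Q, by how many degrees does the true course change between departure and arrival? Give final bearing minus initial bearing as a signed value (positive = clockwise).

+54.7°

Initial bearing θ₁ = atan2(sin Δλ cos φ₂, cos φ₁ sin φ₂ − sin φ₁ cos φ₂ cos Δλ) = 100.31°
Final bearing θ₂ = (initial bearing from the destination back to the start) + 180° = 155.01°
Δθ = θ₂ − θ₁ = +54.7°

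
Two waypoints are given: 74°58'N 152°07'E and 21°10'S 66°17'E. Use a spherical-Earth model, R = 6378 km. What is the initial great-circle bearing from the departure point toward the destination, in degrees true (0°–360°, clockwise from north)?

260.3°

θ = atan2( sin Δλ·cos φ₂ ,  cos φ₁ sin φ₂ − sin φ₁ cos φ₂ cos Δλ )
  = atan2(-0.9301, -0.1591) = 260.29°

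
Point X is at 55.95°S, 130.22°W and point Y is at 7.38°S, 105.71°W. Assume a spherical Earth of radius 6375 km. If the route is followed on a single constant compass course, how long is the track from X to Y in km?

5832 km

Rhumb course C = atan2(Δλ, Δψ) with Δψ = ln[tan(π/4+φ₂/2)/tan(π/4+φ₁/2)] = +1.0543, Δλ = +0.4278 → C = 22.08°
d = R·|Δφ| / |cos C| = 6375·0.84771 / 0.92663 = 5832 km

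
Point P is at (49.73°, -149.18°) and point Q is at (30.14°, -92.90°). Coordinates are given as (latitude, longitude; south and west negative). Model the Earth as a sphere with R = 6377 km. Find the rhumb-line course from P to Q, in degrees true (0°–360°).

114.7°

Δψ = ln[tan(π/4+φ₂/2)/tan(π/4+φ₁/2)] = -0.4512
Δλ = +0.9823 rad (taken the short way round)
course = atan2(Δλ, Δψ) = 114.67°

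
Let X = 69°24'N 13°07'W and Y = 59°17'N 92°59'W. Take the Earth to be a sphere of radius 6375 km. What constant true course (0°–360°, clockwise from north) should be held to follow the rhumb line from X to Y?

Meridional parts: M(φ₁)=+1.7052, M(φ₂)=+1.2922 → ΔM = -0.4130;  Δλ = -1.3939 rad
tan C = Δλ / ΔM = +3.3750 → C = 253.50°

253.5°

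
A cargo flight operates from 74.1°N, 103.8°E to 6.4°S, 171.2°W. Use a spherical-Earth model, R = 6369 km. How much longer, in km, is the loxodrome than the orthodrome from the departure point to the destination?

Great circle: cos σ = sin φ₁ sin φ₂ + cos φ₁ cos φ₂ cos Δλ,  σ = 1.6544 rad → d_gc = 10536.7 km
Rhumb line: Δψ = -2.0805, q = Δφ/Δψ = 0.6753, d_rh = R√(Δφ²+q²Δλ²) = 10990.3 km
Excess = 10990.3 − 10536.7 = 453.6 ≈ 454 km

454 km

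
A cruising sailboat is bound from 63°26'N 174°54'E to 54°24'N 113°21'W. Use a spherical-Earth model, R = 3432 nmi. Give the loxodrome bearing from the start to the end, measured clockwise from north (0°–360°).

Δψ = ln[tan(π/4+φ₂/2)/tan(π/4+φ₁/2)] = -0.3075
Δλ = +1.2523 rad (taken the short way round)
course = atan2(Δλ, Δψ) = 103.79°

103.8°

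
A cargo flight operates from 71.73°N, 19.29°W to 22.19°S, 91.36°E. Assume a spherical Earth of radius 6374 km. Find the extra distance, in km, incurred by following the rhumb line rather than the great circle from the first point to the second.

769 km

Great circle: cos σ = sin φ₁ sin φ₂ + cos φ₁ cos φ₂ cos Δλ,  σ = 2.0499 rad → d_gc = 13066.2 km
Rhumb line: Δψ = -2.2249, q = Δφ/Δψ = 0.7367, d_rh = R√(Δφ²+q²Δλ²) = 13835.3 km
Excess = 13835.3 − 13066.2 = 769.1 ≈ 769 km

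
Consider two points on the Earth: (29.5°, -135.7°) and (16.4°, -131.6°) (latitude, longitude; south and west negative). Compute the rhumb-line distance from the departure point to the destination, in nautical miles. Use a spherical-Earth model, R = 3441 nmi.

819 nmi

Rhumb course C = atan2(Δλ, Δψ) with Δψ = ln[tan(π/4+φ₂/2)/tan(π/4+φ₁/2)] = -0.2490, Δλ = +0.0716 → C = 163.97°
d = R·|Δφ| / |cos C| = 3441·0.22864 / 0.96111 = 819 nmi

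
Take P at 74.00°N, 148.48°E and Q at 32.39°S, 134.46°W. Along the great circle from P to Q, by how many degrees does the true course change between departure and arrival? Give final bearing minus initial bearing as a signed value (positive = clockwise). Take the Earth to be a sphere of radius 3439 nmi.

+50.5°

At departure: θ₁ = atan2(sin Δλ cos φ₂, cos φ₁ sin φ₂ − sin φ₁ cos φ₂ cos Δλ) = 111.82°
At arrival: θ₂ = atan2(sin Δλ cos φ₁, −cos φ₂ sin φ₁ + sin φ₂ cos φ₁ cos Δλ) = 162.36°
Δθ = θ₂ − θ₁ = +50.5°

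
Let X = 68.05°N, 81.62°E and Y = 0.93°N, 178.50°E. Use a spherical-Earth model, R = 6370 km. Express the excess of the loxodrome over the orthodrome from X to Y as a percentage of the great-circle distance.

Great circle: σ = 1.6005 rad → d_gc = Rσ = 10195.3 km
Rhumb: Δφ = -1.1715, Δλ = +1.6909, Δψ = -1.6240, q = Δφ/Δψ = 0.7213 → d_rh = R√(Δφ²+q²Δλ²) = 10772.5 km
Excess = (10772.5 − 10195.3) / 10195.3 = 577.2 / 10195.3 = 5.66% ≈ 5.7%

5.7%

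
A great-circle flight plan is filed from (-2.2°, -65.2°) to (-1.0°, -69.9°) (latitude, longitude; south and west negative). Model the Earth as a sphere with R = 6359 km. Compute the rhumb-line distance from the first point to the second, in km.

Rhumb course C = atan2(Δλ, Δψ) with Δψ = ln[tan(π/4+φ₂/2)/tan(π/4+φ₁/2)] = +0.0210, Δλ = -0.0820 → C = 284.33°
d = R·|Δφ| / |cos C| = 6359·0.02094 / 0.24748 = 538 km

538 km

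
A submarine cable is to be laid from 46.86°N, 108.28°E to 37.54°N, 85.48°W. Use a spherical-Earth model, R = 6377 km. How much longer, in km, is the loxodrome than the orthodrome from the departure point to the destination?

Great circle: cos σ = sin φ₁ sin φ₂ + cos φ₁ cos φ₂ cos Δλ,  σ = 1.6529 rad → d_gc = 10540.6 km
Rhumb line: Δψ = -0.2202, q = Δφ/Δψ = 0.7386, d_rh = R√(Δφ²+q²Δλ²) = 13705.9 km
Excess = 13705.9 − 10540.6 = 3165.3 ≈ 3165 km

3165 km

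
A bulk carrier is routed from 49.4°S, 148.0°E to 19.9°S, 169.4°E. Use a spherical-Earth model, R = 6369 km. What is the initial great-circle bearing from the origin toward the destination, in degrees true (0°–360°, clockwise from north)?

θ = atan2( sin Δλ·cos φ₂ ,  cos φ₁ sin φ₂ − sin φ₁ cos φ₂ cos Δλ )
  = atan2(+0.3431, +0.4432) = 37.74°

37.7°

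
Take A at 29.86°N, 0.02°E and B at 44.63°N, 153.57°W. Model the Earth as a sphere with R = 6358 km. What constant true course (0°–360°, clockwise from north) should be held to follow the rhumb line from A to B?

Δψ = ln[tan(π/4+φ₂/2)/tan(π/4+φ₁/2)] = +0.3258
Δλ = -2.6807 rad (taken the short way round)
course = atan2(Δλ, Δψ) = 276.93°

276.9°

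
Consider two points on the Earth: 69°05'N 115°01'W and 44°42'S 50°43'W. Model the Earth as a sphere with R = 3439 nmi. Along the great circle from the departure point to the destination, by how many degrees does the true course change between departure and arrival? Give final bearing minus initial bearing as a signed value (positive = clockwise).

Initial bearing θ₁ = atan2(sin Δλ cos φ₂, cos φ₁ sin φ₂ − sin φ₁ cos φ₂ cos Δλ) = 130.08°
Final bearing θ₂ = (initial bearing from the destination back to the start) + 180° = 157.40°
Δθ = θ₂ − θ₁ = +27.3°

+27.3°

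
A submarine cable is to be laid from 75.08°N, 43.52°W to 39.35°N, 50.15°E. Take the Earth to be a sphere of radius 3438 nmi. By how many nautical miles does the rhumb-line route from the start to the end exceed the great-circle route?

281 nmi

Great circle: cos σ = sin φ₁ sin φ₂ + cos φ₁ cos φ₂ cos Δλ,  σ = 0.9274 rad → d_gc = 3188.3 nmi
Rhumb line: Δψ = -1.2848, q = Δφ/Δψ = 0.4854, d_rh = R√(Δφ²+q²Δλ²) = 3469.7 nmi
Excess = 3469.7 − 3188.3 = 281.4 ≈ 281 nmi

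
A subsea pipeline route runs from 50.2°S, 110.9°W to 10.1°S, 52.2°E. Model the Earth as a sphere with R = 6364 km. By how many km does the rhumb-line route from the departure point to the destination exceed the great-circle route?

2658 km

Great circle: cos σ = sin φ₁ sin φ₂ + cos φ₁ cos φ₂ cos Δλ,  σ = 2.0581 rad → d_gc = 13097.7 km
Rhumb line: Δψ = +0.8389, q = Δφ/Δψ = 0.8343, d_rh = R√(Δφ²+q²Δλ²) = 15756.0 km
Excess = 15756.0 − 13097.7 = 2658.3 ≈ 2658 km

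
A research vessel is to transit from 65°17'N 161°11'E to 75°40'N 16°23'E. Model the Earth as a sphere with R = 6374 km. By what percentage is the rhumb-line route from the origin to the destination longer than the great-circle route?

29.7%

Great circle: σ = 0.6509 rad → d_gc = Rσ = 4149.0 km
Rhumb: Δφ = +0.1812, Δλ = -2.5272, Δψ = +0.5553, q = Δφ/Δψ = 0.3263 → d_rh = R√(Δφ²+q²Δλ²) = 5382.2 km
Excess = (5382.2 − 4149.0) / 4149.0 = 1233.2 / 4149.0 = 29.72% ≈ 29.7%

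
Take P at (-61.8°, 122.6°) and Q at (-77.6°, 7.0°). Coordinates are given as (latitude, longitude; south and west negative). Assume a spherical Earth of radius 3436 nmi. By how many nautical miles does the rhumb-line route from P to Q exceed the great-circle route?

357 nmi

Great circle: cos σ = sin φ₁ sin φ₂ + cos φ₁ cos φ₂ cos Δλ,  σ = 0.6148 rad → d_gc = 2112.4 nmi
Rhumb line: Δψ = -0.8382, q = Δφ/Δψ = 0.3290, d_rh = R√(Δφ²+q²Δλ²) = 2469.8 nmi
Excess = 2469.8 − 2112.4 = 357.4 ≈ 357 nmi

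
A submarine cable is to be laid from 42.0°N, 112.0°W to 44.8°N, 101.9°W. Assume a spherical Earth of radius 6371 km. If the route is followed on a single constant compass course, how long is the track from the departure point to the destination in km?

873 km

Rhumb course C = atan2(Δλ, Δψ) with Δψ = ln[tan(π/4+φ₂/2)/tan(π/4+φ₁/2)] = +0.0673, Δλ = +0.1763 → C = 69.11°
d = R·|Δφ| / |cos C| = 6371·0.04887 / 0.35657 = 873 km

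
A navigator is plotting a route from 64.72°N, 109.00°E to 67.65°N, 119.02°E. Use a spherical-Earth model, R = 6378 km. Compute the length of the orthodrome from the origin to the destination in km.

555 km

Haversine: a = sin²(Δφ/2)+cos φ₁ cos φ₂ sin²(Δλ/2) = 0.00189;  σ = 2·atan2(√a,√(1−a))
σ = 4.986° → d = Rσ = 6378·0.08702 = 555 km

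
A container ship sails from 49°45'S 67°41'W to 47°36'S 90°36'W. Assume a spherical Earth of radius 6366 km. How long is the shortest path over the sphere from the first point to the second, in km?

Haversine: a = sin²(Δφ/2)+cos φ₁ cos φ₂ sin²(Δλ/2) = 0.01755;  σ = 2·atan2(√a,√(1−a))
σ = 15.224° → d = Rσ = 6366·0.26570 = 1691 km

1691 km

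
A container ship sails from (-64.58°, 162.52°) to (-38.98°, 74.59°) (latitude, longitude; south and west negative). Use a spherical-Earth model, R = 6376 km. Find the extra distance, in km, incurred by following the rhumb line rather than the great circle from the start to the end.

424 km

Great circle: cos σ = sin φ₁ sin φ₂ + cos φ₁ cos φ₂ cos Δλ,  σ = 0.9518 rad → d_gc = 6068.8 km
Rhumb line: Δψ = +0.7494, q = Δφ/Δψ = 0.5962, d_rh = R√(Δφ²+q²Δλ²) = 6492.4 km
Excess = 6492.4 − 6068.8 = 423.6 ≈ 424 km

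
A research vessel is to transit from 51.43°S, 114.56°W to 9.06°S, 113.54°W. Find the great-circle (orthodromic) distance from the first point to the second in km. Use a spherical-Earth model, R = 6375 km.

cos σ = sin φ₁ sin φ₂ + cos φ₁ cos φ₂ cos Δλ
      = sin(-51.43°)sin(-9.06°) + cos(-51.43°)cos(-9.06°)cos(1.02°) = 0.7387
σ = 42.378° → d = Rσ = 6375·0.73964 = 4715 km

4715 km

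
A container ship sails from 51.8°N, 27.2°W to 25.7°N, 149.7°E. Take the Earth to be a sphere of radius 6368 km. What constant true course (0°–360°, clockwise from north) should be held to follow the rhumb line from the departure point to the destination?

Δψ = ln[tan(π/4+φ₂/2)/tan(π/4+φ₁/2)] = -0.5961
Δλ = +3.0875 rad (taken the short way round)
course = atan2(Δλ, Δψ) = 100.93°

100.9°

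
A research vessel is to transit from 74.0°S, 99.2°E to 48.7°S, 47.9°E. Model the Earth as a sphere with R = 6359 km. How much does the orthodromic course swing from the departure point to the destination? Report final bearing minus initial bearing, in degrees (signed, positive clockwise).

+46.7°

Initial bearing θ₁ = atan2(sin Δλ cos φ₂, cos φ₁ sin φ₂ − sin φ₁ cos φ₂ cos Δλ) = 290.21°
Final bearing θ₂ = (initial bearing from the destination back to the start) + 180° = 336.93°
Δθ = θ₂ − θ₁ = +46.7°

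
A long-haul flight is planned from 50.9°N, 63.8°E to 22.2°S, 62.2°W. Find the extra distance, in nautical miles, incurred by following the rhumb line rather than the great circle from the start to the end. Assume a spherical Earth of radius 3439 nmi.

263 nmi

Great circle: cos σ = sin φ₁ sin φ₂ + cos φ₁ cos φ₂ cos Δλ,  σ = 2.2607 rad → d_gc = 7774.5 nmi
Rhumb line: Δψ = -1.4329, q = Δφ/Δψ = 0.8904, d_rh = R√(Δφ²+q²Δλ²) = 8037.1 nmi
Excess = 8037.1 − 7774.5 = 262.6 ≈ 263 nmi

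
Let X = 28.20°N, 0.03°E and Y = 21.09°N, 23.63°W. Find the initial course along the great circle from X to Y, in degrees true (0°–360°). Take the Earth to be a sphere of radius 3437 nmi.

θ = atan2( sin Δλ·cos φ₂ ,  cos φ₁ sin φ₂ − sin φ₁ cos φ₂ cos Δλ )
  = atan2(-0.3744, -0.0867) = 256.96°

257.0°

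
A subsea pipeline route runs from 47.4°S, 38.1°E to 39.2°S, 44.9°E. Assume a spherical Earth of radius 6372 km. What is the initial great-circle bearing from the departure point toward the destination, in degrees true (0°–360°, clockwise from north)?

33.5°

N = sin Δλ·cos φ₂ = +0.0918;  D = cos φ₁ sin φ₂ − sin φ₁ cos φ₂ cos Δλ = +0.1386
initial course = atan2(N, D) = 33.50°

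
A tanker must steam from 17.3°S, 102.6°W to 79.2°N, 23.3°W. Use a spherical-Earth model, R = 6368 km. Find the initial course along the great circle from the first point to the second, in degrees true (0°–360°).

N = sin Δλ·cos φ₂ = +0.1841;  D = cos φ₁ sin φ₂ − sin φ₁ cos φ₂ cos Δλ = +0.9482
initial course = atan2(N, D) = 10.99°

11.0°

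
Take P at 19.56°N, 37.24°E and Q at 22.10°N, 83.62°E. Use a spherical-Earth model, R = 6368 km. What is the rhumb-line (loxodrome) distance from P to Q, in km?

Δψ = ln[tan(π/4+φ₂/2)/tan(π/4+φ₁/2)] = +0.0474;  Δφ = +0.0443 rad,  Δλ = +0.8095 rad
q = Δφ/Δψ = 0.9345
d = R·√(Δφ² + q²Δλ²) = 6368·0.75779 = 4826 km

4826 km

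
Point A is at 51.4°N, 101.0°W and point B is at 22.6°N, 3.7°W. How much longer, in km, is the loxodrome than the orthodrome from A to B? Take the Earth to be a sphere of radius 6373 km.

482 km

Great circle: cos σ = sin φ₁ sin φ₂ + cos φ₁ cos φ₂ cos Δλ,  σ = 1.3416 rad → d_gc = 8550.3 km
Rhumb line: Δψ = -0.6442, q = Δφ/Δψ = 0.7803, d_rh = R√(Δφ²+q²Δλ²) = 9032.2 km
Excess = 9032.2 − 8550.3 = 481.9 ≈ 482 km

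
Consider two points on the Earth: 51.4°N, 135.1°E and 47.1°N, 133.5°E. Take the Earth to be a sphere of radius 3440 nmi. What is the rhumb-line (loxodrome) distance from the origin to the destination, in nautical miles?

266 nmi

Δψ = ln[tan(π/4+φ₂/2)/tan(π/4+φ₁/2)] = -0.1151;  Δφ = -0.0750 rad,  Δλ = -0.0279 rad
q = Δφ/Δψ = 0.6522
d = R·√(Δφ² + q²Δλ²) = 3440·0.07723 = 266 nmi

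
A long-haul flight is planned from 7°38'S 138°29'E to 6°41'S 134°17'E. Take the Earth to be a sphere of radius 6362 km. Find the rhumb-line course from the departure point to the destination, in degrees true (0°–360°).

Δψ = ln[tan(π/4+φ₂/2)/tan(π/4+φ₁/2)] = +0.0167
Δλ = -0.0733 rad (taken the short way round)
course = atan2(Δλ, Δψ) = 282.84°

282.8°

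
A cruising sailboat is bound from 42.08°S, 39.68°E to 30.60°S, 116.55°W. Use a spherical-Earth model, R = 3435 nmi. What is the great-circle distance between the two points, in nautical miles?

6241 nmi

cos σ = sin φ₁ sin φ₂ + cos φ₁ cos φ₂ cos Δλ
      = sin(-42.08°)sin(-30.60°) + cos(-42.08°)cos(-30.60°)cos(-156.23°) = -0.2435
σ = 104.094° → d = Rσ = 3435·1.81678 = 6241 nmi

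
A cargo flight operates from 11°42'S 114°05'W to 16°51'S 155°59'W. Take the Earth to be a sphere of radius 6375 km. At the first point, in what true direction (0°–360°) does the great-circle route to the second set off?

257.7°

θ = atan2( sin Δλ·cos φ₂ ,  cos φ₁ sin φ₂ − sin φ₁ cos φ₂ cos Δλ )
  = atan2(-0.6392, -0.1394) = 257.70°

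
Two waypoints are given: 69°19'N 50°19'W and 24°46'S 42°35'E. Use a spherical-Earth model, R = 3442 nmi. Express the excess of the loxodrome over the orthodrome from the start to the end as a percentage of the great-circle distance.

3.3%

Great circle: σ = 1.9912 rad → d_gc = Rσ = 6853.8 nmi
Rhumb: Δφ = -1.6421, Δλ = +1.6214, Δψ = -2.1475, q = Δφ/Δψ = 0.7646 → d_rh = R√(Δφ²+q²Δλ²) = 7082.1 nmi
Excess = (7082.1 − 6853.8) / 6853.8 = 228.3 / 6853.8 = 3.33% ≈ 3.3%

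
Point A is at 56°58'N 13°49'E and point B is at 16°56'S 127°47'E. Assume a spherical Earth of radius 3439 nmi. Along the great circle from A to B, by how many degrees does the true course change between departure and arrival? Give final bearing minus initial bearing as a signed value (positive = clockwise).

+66.8°

At departure: θ₁ = atan2(sin Δλ cos φ₂, cos φ₁ sin φ₂ − sin φ₁ cos φ₂ cos Δλ) = 79.18°
At arrival: θ₂ = atan2(sin Δλ cos φ₁, −cos φ₂ sin φ₁ + sin φ₂ cos φ₁ cos Δλ) = 145.96°
Δθ = θ₂ − θ₁ = +66.8°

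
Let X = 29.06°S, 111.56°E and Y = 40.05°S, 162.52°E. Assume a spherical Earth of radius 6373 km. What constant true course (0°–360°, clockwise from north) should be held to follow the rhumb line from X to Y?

104.7°

Δψ = ln[tan(π/4+φ₂/2)/tan(π/4+φ₁/2)] = -0.2336
Δλ = +0.8894 rad (taken the short way round)
course = atan2(Δλ, Δψ) = 104.72°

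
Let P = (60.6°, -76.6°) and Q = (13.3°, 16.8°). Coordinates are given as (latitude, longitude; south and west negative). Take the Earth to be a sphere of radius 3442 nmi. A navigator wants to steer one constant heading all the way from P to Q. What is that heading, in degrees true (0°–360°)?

Meridional parts: M(φ₁)=+1.3381, M(φ₂)=+0.2342 → ΔM = -1.1039;  Δλ = +1.6301 rad
tan C = Δλ / ΔM = -1.4768 → C = 124.10°

124.1°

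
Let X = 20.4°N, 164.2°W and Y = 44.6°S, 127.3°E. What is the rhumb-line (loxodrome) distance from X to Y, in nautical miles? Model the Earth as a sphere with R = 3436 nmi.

5425 nmi

Δψ = ln[tan(π/4+φ₂/2)/tan(π/4+φ₁/2)] = -1.2354;  Δφ = -1.1345 rad,  Δλ = -1.1956 rad
q = Δφ/Δψ = 0.9183
d = R·√(Δφ² + q²Δλ²) = 3436·1.57874 = 5425 nmi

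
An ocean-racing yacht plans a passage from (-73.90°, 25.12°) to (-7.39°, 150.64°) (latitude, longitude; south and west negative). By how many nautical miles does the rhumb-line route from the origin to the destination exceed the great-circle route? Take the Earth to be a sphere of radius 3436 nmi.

707 nmi

Great circle: cos σ = sin φ₁ sin φ₂ + cos φ₁ cos φ₂ cos Δλ,  σ = 1.6070 rad → d_gc = 5521.7 nmi
Rhumb line: Δψ = +1.8266, q = Δφ/Δψ = 0.6355, d_rh = R√(Δφ²+q²Δλ²) = 6228.4 nmi
Excess = 6228.4 − 5521.7 = 706.7 ≈ 707 nmi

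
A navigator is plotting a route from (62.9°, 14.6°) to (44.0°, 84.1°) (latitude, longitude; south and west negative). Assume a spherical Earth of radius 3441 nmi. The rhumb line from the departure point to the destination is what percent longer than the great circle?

4.3%

Great circle: σ = 0.7478 rad → d_gc = Rσ = 2573.3 nmi
Rhumb: Δφ = -0.3299, Δλ = +1.2130, Δψ = -0.5660, q = Δφ/Δψ = 0.5828 → d_rh = R√(Δφ²+q²Δλ²) = 2684.2 nmi
Excess = (2684.2 − 2573.3) / 2573.3 = 110.9 / 2573.3 = 4.31% ≈ 4.3%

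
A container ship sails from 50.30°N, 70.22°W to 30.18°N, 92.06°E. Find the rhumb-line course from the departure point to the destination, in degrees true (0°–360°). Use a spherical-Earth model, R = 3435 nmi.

99.3°

Meridional parts: M(φ₁)=+1.0189, M(φ₂)=+0.5529 → ΔM = -0.4659;  Δλ = +2.8323 rad
tan C = Δλ / ΔM = -6.0790 → C = 99.34°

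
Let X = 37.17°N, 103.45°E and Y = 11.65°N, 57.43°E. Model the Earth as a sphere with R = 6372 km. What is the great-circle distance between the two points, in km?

5383 km

cos σ = sin φ₁ sin φ₂ + cos φ₁ cos φ₂ cos Δλ
      = sin(37.17°)sin(11.65°) + cos(37.17°)cos(11.65°)cos(-46.02°) = 0.6639
σ = 48.399° → d = Rσ = 6372·0.84472 = 5383 km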